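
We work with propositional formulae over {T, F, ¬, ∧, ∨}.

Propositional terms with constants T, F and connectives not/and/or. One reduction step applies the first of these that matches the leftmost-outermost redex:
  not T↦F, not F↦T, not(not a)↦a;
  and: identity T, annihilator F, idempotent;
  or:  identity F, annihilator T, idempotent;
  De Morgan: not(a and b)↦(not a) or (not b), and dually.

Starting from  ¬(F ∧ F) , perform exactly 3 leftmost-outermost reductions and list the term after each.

  start: ¬(F ∧ F)
  step 1: ¬F ∨ ¬F
  step 2: ¬F
  step 3: T

Answer: after 3 steps: T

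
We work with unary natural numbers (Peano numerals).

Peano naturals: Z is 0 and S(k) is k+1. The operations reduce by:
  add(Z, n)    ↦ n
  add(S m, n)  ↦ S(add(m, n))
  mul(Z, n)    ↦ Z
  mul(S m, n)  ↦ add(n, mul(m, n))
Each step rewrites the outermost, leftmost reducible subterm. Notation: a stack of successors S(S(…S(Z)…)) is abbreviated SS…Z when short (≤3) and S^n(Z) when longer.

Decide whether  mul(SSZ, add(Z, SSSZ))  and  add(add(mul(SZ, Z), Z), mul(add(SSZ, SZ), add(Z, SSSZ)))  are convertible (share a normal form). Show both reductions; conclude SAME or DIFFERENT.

Term A:
  start: mul(SSZ, add(Z, SSSZ))
  [1] add(add(Z, SSSZ), mul(SZ, add(Z, SSSZ)))
  [2] add(SSSZ, mul(SZ, add(Z, SSSZ)))
  [3] S(add(SSZ, mul(SZ, add(Z, SSSZ))))
  [4] S(S(add(SZ, mul(SZ, add(Z, SSSZ)))))
  [5] S(S(S(add(Z, mul(SZ, add(Z, SSSZ))))))
  [6] S(S(S(mul(SZ, add(Z, SSSZ)))))
  [7] S(S(S(add(add(Z, SSSZ), mul(Z, add(Z, SSSZ))))))
  [8] S(S(S(add(SSSZ, mul(Z, add(Z, SSSZ))))))
  [9] S(S(S(S(add(SSZ, mul(Z, add(Z, SSSZ)))))))
  [10] S(S(S(S(S(add(SZ, mul(Z, add(Z, SSSZ))))))))
  [11] S(S(S(S(S(S(add(Z, mul(Z, add(Z, SSSZ)))))))))
  [12] S(S(S(S(S(S(mul(Z, add(Z, SSSZ))))))))
  [13] S^6(Z)

Term B:
  start: add(add(mul(SZ, Z), Z), mul(add(SSZ, SZ), add(Z, SSSZ)))
  [1] add(add(add(Z, mul(Z, Z)), Z), mul(add(SSZ, SZ), add(Z, SSSZ)))
  [2] add(add(mul(Z, Z), Z), mul(add(SSZ, SZ), add(Z, SSSZ)))
  [3] add(add(Z, Z), mul(add(SSZ, SZ), add(Z, SSSZ)))
  [4] add(Z, mul(add(SSZ, SZ), add(Z, SSSZ)))
  [5] mul(add(SSZ, SZ), add(Z, SSSZ))
  [6] mul(S(add(SZ, SZ)), add(Z, SSSZ))
  [7] add(add(Z, SSSZ), mul(add(SZ, SZ), add(Z, SSSZ)))
  [8] add(SSSZ, mul(add(SZ, SZ), add(Z, SSSZ)))
  [9] S(add(SSZ, mul(add(SZ, SZ), add(Z, SSSZ))))
  [10] S(S(add(SZ, mul(add(SZ, SZ), add(Z, SSSZ)))))
  [11] S(S(S(add(Z, mul(add(SZ, SZ), add(Z, SSSZ))))))
  [12] S(S(S(mul(add(SZ, SZ), add(Z, SSSZ)))))
  [13] S(S(S(mul(S(add(Z, SZ)), add(Z, SSSZ)))))
  [14] S(S(S(add(add(Z, SSSZ), mul(add(Z, SZ), add(Z, SSSZ))))))
  [15] S(S(S(add(SSSZ, mul(add(Z, SZ), add(Z, SSSZ))))))
  [16] S(S(S(S(add(SSZ, mul(add(Z, SZ), add(Z, SSSZ)))))))
  [17] S(S(S(S(S(add(SZ, mul(add(Z, SZ), add(Z, SSSZ))))))))
  [18] S(S(S(S(S(S(add(Z, mul(add(Z, SZ), add(Z, SSSZ)))))))))
  [19] S(S(S(S(S(S(mul(add(Z, SZ), add(Z, SSSZ))))))))
  [20] S(S(S(S(S(S(mul(SZ, add(Z, SSSZ))))))))
  [21] S(S(S(S(S(S(add(add(Z, SSSZ), mul(Z, add(Z, SSSZ)))))))))
  [22] S(S(S(S(S(S(add(SSSZ, mul(Z, add(Z, SSSZ)))))))))
  [23] S(S(S(S(S(S(S(add(SSZ, mul(Z, add(Z, SSSZ))))))))))
  [24] S(S(S(S(S(S(S(S(add(SZ, mul(Z, add(Z, SSSZ)))))))))))
  [25] S(S(S(S(S(S(S(S(S(add(Z, mul(Z, add(Z, SSSZ))))))))))))
  [26] S(S(S(S(S(S(S(S(S(mul(Z, add(Z, SSSZ)))))))))))
  [27] S^9(Z)

Answer: DIFFERENT — A ⇓ S^6(Z), B ⇓ S^9(Z)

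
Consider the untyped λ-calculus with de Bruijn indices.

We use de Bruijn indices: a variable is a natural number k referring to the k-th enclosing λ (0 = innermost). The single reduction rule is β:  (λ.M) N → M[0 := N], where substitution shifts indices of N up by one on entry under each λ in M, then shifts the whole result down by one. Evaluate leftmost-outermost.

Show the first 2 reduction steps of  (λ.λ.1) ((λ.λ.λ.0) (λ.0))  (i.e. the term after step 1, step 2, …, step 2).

Answer: after 2 steps: λ.λ.λ.0

Working:
  start: (λ.λ.1) ((λ.λ.λ.0) (λ.0))
  →1  λ.(λ.λ.λ.0) (λ.0)
  →2  λ.λ.λ.0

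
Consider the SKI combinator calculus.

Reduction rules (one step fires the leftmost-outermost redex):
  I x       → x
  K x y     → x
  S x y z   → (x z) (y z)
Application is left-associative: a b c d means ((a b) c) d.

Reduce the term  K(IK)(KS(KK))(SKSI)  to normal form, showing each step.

  start: K(IK)(KS(KK))(SKSI)
  step 1: IK(SKSI)
  step 2: K(SKSI)
  step 3: K(KI(SI))
  step 4: KI

Answer: normal form = KI  (in 4 steps)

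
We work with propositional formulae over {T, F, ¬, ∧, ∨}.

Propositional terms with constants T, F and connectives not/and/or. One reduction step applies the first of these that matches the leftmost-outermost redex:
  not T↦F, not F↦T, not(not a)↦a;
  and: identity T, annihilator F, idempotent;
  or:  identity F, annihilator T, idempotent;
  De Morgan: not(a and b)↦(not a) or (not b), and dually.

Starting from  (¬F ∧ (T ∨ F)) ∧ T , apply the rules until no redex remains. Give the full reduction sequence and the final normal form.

Answer: normal form = T  (in 4 steps)

Derivation:
  start: (¬F ∧ (T ∨ F)) ∧ T
  →1  ¬F ∧ (T ∨ F)
  →2  T ∧ (T ∨ F)
  →3  T ∨ F
  →4  T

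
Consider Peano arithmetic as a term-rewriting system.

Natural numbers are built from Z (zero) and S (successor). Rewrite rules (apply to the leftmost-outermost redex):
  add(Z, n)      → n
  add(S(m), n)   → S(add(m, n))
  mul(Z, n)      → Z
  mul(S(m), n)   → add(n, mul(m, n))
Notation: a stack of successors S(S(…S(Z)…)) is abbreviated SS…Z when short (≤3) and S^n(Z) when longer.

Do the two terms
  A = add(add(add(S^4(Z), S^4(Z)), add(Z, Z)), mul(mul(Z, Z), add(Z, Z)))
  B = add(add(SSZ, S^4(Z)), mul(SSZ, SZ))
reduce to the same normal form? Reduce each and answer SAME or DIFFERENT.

Term A:
  start: add(add(add(S^4(Z), S^4(Z)), add(Z, Z)), mul(mul(Z, Z), add(Z, Z)))
  →1  add(add(S(add(SSSZ, S^4(Z))), add(Z, Z)), mul(mul(Z, Z), add(Z, Z)))
  →2  add(S(add(add(SSSZ, S^4(Z)), add(Z, Z))), mul(mul(Z, Z), add(Z, Z)))
  →3  S(add(add(add(SSSZ, S^4(Z)), add(Z, Z)), mul(mul(Z, Z), add(Z, Z))))
  →4  S(add(add(S(add(SSZ, S^4(Z))), add(Z, Z)), mul(mul(Z, Z), add(Z, Z))))
  →5  S(add(S(add(add(SSZ, S^4(Z)), add(Z, Z))), mul(mul(Z, Z), add(Z, Z))))
  →6  S(S(add(add(add(SSZ, S^4(Z)), add(Z, Z)), mul(mul(Z, Z), add(Z, Z)))))
  →7  S(S(add(add(S(add(SZ, S^4(Z))), add(Z, Z)), mul(mul(Z, Z), add(Z, Z)))))
  →8  S(S(add(S(add(add(SZ, S^4(Z)), add(Z, Z))), mul(mul(Z, Z), add(Z, Z)))))
  →9  S(S(S(add(add(add(SZ, S^4(Z)), add(Z, Z)), mul(mul(Z, Z), add(Z, Z))))))
  →10  S(S(S(add(add(S(add(Z, S^4(Z))), add(Z, Z)), mul(mul(Z, Z), add(Z, Z))))))
  →11  S(S(S(add(S(add(add(Z, S^4(Z)), add(Z, Z))), mul(mul(Z, Z), add(Z, Z))))))
  →12  S(S(S(S(add(add(add(Z, S^4(Z)), add(Z, Z)), mul(mul(Z, Z), add(Z, Z)))))))
  →13  S(S(S(S(add(add(S^4(Z), add(Z, Z)), mul(mul(Z, Z), add(Z, Z)))))))
  →14  S(S(S(S(add(S(add(SSSZ, add(Z, Z))), mul(mul(Z, Z), add(Z, Z)))))))
  →15  S(S(S(S(S(add(add(SSSZ, add(Z, Z)), mul(mul(Z, Z), add(Z, Z))))))))
  →16  S(S(S(S(S(add(S(add(SSZ, add(Z, Z))), mul(mul(Z, Z), add(Z, Z))))))))
  →17  S(S(S(S(S(S(add(add(SSZ, add(Z, Z)), mul(mul(Z, Z), add(Z, Z)))))))))
  →18  S(S(S(S(S(S(add(S(add(SZ, add(Z, Z))), mul(mul(Z, Z), add(Z, Z)))))))))
  →19  S(S(S(S(S(S(S(add(add(SZ, add(Z, Z)), mul(mul(Z, Z), add(Z, Z))))))))))
  →20  S(S(S(S(S(S(S(add(S(add(Z, add(Z, Z))), mul(mul(Z, Z), add(Z, Z))))))))))
  →21  S(S(S(S(S(S(S(S(add(add(Z, add(Z, Z)), mul(mul(Z, Z), add(Z, Z)))))))))))
  →22  S(S(S(S(S(S(S(S(add(add(Z, Z), mul(mul(Z, Z), add(Z, Z)))))))))))
  →23  S(S(S(S(S(S(S(S(add(Z, mul(mul(Z, Z), add(Z, Z)))))))))))
  →24  S(S(S(S(S(S(S(S(mul(mul(Z, Z), add(Z, Z))))))))))
  →25  S(S(S(S(S(S(S(S(mul(Z, add(Z, Z))))))))))
  →26  S^8(Z)

Term B:
  start: add(add(SSZ, S^4(Z)), mul(SSZ, SZ))
  →1  add(S(add(SZ, S^4(Z))), mul(SSZ, SZ))
  →2  S(add(add(SZ, S^4(Z)), mul(SSZ, SZ)))
  →3  S(add(S(add(Z, S^4(Z))), mul(SSZ, SZ)))
  →4  S(S(add(add(Z, S^4(Z)), mul(SSZ, SZ))))
  →5  S(S(add(S^4(Z), mul(SSZ, SZ))))
  →6  S(S(S(add(SSSZ, mul(SSZ, SZ)))))
  →7  S(S(S(S(add(SSZ, mul(SSZ, SZ))))))
  →8  S(S(S(S(S(add(SZ, mul(SSZ, SZ)))))))
  →9  S(S(S(S(S(S(add(Z, mul(SSZ, SZ))))))))
  →10  S(S(S(S(S(S(mul(SSZ, SZ)))))))
  →11  S(S(S(S(S(S(add(SZ, mul(SZ, SZ))))))))
  →12  S(S(S(S(S(S(S(add(Z, mul(SZ, SZ)))))))))
  →13  S(S(S(S(S(S(S(mul(SZ, SZ))))))))
  →14  S(S(S(S(S(S(S(add(SZ, mul(Z, SZ)))))))))
  →15  S(S(S(S(S(S(S(S(add(Z, mul(Z, SZ))))))))))
  →16  S(S(S(S(S(S(S(S(mul(Z, SZ)))))))))
  →17  S^8(Z)

Answer: SAME — A ⇓ S^8(Z), B ⇓ S^8(Z)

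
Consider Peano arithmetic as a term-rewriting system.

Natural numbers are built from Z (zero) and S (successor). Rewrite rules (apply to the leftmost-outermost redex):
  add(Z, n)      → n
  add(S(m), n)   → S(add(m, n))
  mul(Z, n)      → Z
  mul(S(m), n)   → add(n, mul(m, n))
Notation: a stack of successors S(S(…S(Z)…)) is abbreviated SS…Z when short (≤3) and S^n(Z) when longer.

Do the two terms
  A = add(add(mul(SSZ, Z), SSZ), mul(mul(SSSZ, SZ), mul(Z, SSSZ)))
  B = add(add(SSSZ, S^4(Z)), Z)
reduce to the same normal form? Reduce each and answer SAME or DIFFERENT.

Answer: DIFFERENT — A ⇓ SSZ, B ⇓ S^7(Z)

Working:
Term A:
  start: add(add(mul(SSZ, Z), SSZ), mul(mul(SSSZ, SZ), mul(Z, SSSZ)))
  →1  add(add(add(Z, mul(SZ, Z)), SSZ), mul(mul(SSSZ, SZ), mul(Z, SSSZ)))
  →2  add(add(mul(SZ, Z), SSZ), mul(mul(SSSZ, SZ), mul(Z, SSSZ)))
  →3  add(add(add(Z, mul(Z, Z)), SSZ), mul(mul(SSSZ, SZ), mul(Z, SSSZ)))
  →4  add(add(mul(Z, Z), SSZ), mul(mul(SSSZ, SZ), mul(Z, SSSZ)))
  →5  add(add(Z, SSZ), mul(mul(SSSZ, SZ), mul(Z, SSSZ)))
  →6  add(SSZ, mul(mul(SSSZ, SZ), mul(Z, SSSZ)))
  →7  S(add(SZ, mul(mul(SSSZ, SZ), mul(Z, SSSZ))))
  →8  S(S(add(Z, mul(mul(SSSZ, SZ), mul(Z, SSSZ)))))
  →9  S(S(mul(mul(SSSZ, SZ), mul(Z, SSSZ))))
  →10  S(S(mul(add(SZ, mul(SSZ, SZ)), mul(Z, SSSZ))))
  →11  S(S(mul(S(add(Z, mul(SSZ, SZ))), mul(Z, SSSZ))))
  →12  S(S(add(mul(Z, SSSZ), mul(add(Z, mul(SSZ, SZ)), mul(Z, SSSZ)))))
  →13  S(S(add(Z, mul(add(Z, mul(SSZ, SZ)), mul(Z, SSSZ)))))
  →14  S(S(mul(add(Z, mul(SSZ, SZ)), mul(Z, SSSZ))))
  →15  S(S(mul(mul(SSZ, SZ), mul(Z, SSSZ))))
  →16  S(S(mul(add(SZ, mul(SZ, SZ)), mul(Z, SSSZ))))
  →17  S(S(mul(S(add(Z, mul(SZ, SZ))), mul(Z, SSSZ))))
  →18  S(S(add(mul(Z, SSSZ), mul(add(Z, mul(SZ, SZ)), mul(Z, SSSZ)))))
  →19  S(S(add(Z, mul(add(Z, mul(SZ, SZ)), mul(Z, SSSZ)))))
  →20  S(S(mul(add(Z, mul(SZ, SZ)), mul(Z, SSSZ))))
  →21  S(S(mul(mul(SZ, SZ), mul(Z, SSSZ))))
  →22  S(S(mul(add(SZ, mul(Z, SZ)), mul(Z, SSSZ))))
  →23  S(S(mul(S(add(Z, mul(Z, SZ))), mul(Z, SSSZ))))
  →24  S(S(add(mul(Z, SSSZ), mul(add(Z, mul(Z, SZ)), mul(Z, SSSZ)))))
  →25  S(S(add(Z, mul(add(Z, mul(Z, SZ)), mul(Z, SSSZ)))))
  →26  S(S(mul(add(Z, mul(Z, SZ)), mul(Z, SSSZ))))
  →27  S(S(mul(mul(Z, SZ), mul(Z, SSSZ))))
  →28  S(S(mul(Z, mul(Z, SSSZ))))
  →29  SSZ

Term B:
  start: add(add(SSSZ, S^4(Z)), Z)
  →1  add(S(add(SSZ, S^4(Z))), Z)
  →2  S(add(add(SSZ, S^4(Z)), Z))
  →3  S(add(S(add(SZ, S^4(Z))), Z))
  →4  S(S(add(add(SZ, S^4(Z)), Z)))
  →5  S(S(add(S(add(Z, S^4(Z))), Z)))
  →6  S(S(S(add(add(Z, S^4(Z)), Z))))
  →7  S(S(S(add(S^4(Z), Z))))
  →8  S(S(S(S(add(SSSZ, Z)))))
  →9  S(S(S(S(S(add(SSZ, Z))))))
  →10  S(S(S(S(S(S(add(SZ, Z)))))))
  →11  S(S(S(S(S(S(S(add(Z, Z))))))))
  →12  S^7(Z)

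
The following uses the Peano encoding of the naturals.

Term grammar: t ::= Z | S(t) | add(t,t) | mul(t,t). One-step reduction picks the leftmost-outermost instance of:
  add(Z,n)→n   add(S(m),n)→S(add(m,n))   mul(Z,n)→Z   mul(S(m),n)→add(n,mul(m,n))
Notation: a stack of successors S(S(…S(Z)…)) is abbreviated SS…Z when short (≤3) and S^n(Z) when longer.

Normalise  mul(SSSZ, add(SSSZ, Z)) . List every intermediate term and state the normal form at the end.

Answer: normal form = S^9(Z)  (in 28 steps)

Derivation:
  start: mul(SSSZ, add(SSSZ, Z))
  [1] add(add(SSSZ, Z), mul(SSZ, add(SSSZ, Z)))
  [2] add(S(add(SSZ, Z)), mul(SSZ, add(SSSZ, Z)))
  [3] S(add(add(SSZ, Z), mul(SSZ, add(SSSZ, Z))))
  [4] S(add(S(add(SZ, Z)), mul(SSZ, add(SSSZ, Z))))
  [5] S(S(add(add(SZ, Z), mul(SSZ, add(SSSZ, Z)))))
  [6] S(S(add(S(add(Z, Z)), mul(SSZ, add(SSSZ, Z)))))
  [7] S(S(S(add(add(Z, Z), mul(SSZ, add(SSSZ, Z))))))
  [8] S(S(S(add(Z, mul(SSZ, add(SSSZ, Z))))))
  [9] S(S(S(mul(SSZ, add(SSSZ, Z)))))
  [10] S(S(S(add(add(SSSZ, Z), mul(SZ, add(SSSZ, Z))))))
  [11] S(S(S(add(S(add(SSZ, Z)), mul(SZ, add(SSSZ, Z))))))
  [12] S(S(S(S(add(add(SSZ, Z), mul(SZ, add(SSSZ, Z)))))))
  [13] S(S(S(S(add(S(add(SZ, Z)), mul(SZ, add(SSSZ, Z)))))))
  [14] S(S(S(S(S(add(add(SZ, Z), mul(SZ, add(SSSZ, Z))))))))
  [15] S(S(S(S(S(add(S(add(Z, Z)), mul(SZ, add(SSSZ, Z))))))))
  [16] S(S(S(S(S(S(add(add(Z, Z), mul(SZ, add(SSSZ, Z)))))))))
  [17] S(S(S(S(S(S(add(Z, mul(SZ, add(SSSZ, Z)))))))))
  [18] S(S(S(S(S(S(mul(SZ, add(SSSZ, Z))))))))
  [19] S(S(S(S(S(S(add(add(SSSZ, Z), mul(Z, add(SSSZ, Z)))))))))
  [20] S(S(S(S(S(S(add(S(add(SSZ, Z)), mul(Z, add(SSSZ, Z)))))))))
  [21] S(S(S(S(S(S(S(add(add(SSZ, Z), mul(Z, add(SSSZ, Z))))))))))
  [22] S(S(S(S(S(S(S(add(S(add(SZ, Z)), mul(Z, add(SSSZ, Z))))))))))
  [23] S(S(S(S(S(S(S(S(add(add(SZ, Z), mul(Z, add(SSSZ, Z)))))))))))
  [24] S(S(S(S(S(S(S(S(add(S(add(Z, Z)), mul(Z, add(SSSZ, Z)))))))))))
  [25] S(S(S(S(S(S(S(S(S(add(add(Z, Z), mul(Z, add(SSSZ, Z))))))))))))
  [26] S(S(S(S(S(S(S(S(S(add(Z, mul(Z, add(SSSZ, Z))))))))))))
  [27] S(S(S(S(S(S(S(S(S(mul(Z, add(SSSZ, Z)))))))))))
  [28] S^9(Z)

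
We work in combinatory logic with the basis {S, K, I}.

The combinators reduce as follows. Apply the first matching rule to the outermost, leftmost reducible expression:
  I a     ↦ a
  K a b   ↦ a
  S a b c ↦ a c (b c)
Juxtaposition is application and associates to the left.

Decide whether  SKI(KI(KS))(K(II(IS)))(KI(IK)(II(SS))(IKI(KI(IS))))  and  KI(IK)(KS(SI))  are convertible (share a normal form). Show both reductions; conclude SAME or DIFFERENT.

Term A:
  start: SKI(KI(KS))(K(II(IS)))(KI(IK)(II(SS))(IKI(KI(IS))))
  [1] K(KI(KS))(I(KI(KS)))(K(II(IS)))(KI(IK)(II(SS))(IKI(KI(IS))))
  [2] KI(KS)(K(II(IS)))(KI(IK)(II(SS))(IKI(KI(IS))))
  [3] I(K(II(IS)))(KI(IK)(II(SS))(IKI(KI(IS))))
  [4] K(II(IS))(KI(IK)(II(SS))(IKI(KI(IS))))
  [5] II(IS)
  [6] I(IS)
  [7] IS
  [8] S

Term B:
  start: KI(IK)(KS(SI))
  [1] I(KS(SI))
  [2] KS(SI)
  [3] S

Answer: SAME — A ⇓ S, B ⇓ S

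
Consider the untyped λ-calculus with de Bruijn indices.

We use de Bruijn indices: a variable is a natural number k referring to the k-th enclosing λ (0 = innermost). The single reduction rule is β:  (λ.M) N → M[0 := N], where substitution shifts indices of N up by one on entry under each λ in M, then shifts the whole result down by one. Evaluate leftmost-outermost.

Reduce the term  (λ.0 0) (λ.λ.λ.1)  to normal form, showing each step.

  start: (λ.0 0) (λ.λ.λ.1)
  →1  (λ.λ.λ.1) (λ.λ.λ.1)
  →2  λ.λ.1

Answer: normal form = λ.λ.1  (in 2 steps)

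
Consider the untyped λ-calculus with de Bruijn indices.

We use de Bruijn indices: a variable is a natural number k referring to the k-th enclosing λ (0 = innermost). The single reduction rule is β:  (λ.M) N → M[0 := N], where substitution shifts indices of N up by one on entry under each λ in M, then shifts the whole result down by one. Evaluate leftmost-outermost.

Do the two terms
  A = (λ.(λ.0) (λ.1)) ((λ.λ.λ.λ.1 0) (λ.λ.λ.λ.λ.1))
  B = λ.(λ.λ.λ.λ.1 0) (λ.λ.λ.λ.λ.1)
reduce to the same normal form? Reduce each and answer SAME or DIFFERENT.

Answer: SAME — A ⇓ λ.λ.λ.λ.1 0, B ⇓ λ.λ.λ.λ.1 0

Derivation:
Term A:
  start: (λ.(λ.0) (λ.1)) ((λ.λ.λ.λ.1 0) (λ.λ.λ.λ.λ.1))
  step 1: (λ.0) (λ.(λ.λ.λ.λ.1 0) (λ.λ.λ.λ.λ.1))
  step 2: λ.(λ.λ.λ.λ.1 0) (λ.λ.λ.λ.λ.1)
  step 3: λ.λ.λ.λ.1 0

Term B:
  start: λ.(λ.λ.λ.λ.1 0) (λ.λ.λ.λ.λ.1)
  step 1: λ.λ.λ.λ.1 0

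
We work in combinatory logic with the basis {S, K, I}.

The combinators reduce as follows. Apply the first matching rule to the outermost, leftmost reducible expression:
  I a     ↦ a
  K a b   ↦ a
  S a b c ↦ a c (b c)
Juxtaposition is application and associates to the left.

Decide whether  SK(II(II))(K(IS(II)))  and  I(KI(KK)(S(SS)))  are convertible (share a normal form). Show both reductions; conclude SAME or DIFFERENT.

Answer: DIFFERENT — A ⇓ K(SI), B ⇓ S(SS)

Reduction:
Term A:
  start: SK(II(II))(K(IS(II)))
  [1] K(K(IS(II)))(II(II)(K(IS(II))))
  [2] K(IS(II))
  [3] K(S(II))
  [4] K(SI)

Term B:
  start: I(KI(KK)(S(SS)))
  [1] KI(KK)(S(SS))
  [2] I(S(SS))
  [3] S(SS)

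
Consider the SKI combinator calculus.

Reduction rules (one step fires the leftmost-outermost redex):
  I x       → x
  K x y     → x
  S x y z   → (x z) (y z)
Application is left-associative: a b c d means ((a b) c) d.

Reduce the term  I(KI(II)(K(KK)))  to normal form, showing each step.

Answer: normal form = K(KK)  (in 3 steps)

Working:
  start: I(KI(II)(K(KK)))
  step 1: KI(II)(K(KK))
  step 2: I(K(KK))
  step 3: K(KK)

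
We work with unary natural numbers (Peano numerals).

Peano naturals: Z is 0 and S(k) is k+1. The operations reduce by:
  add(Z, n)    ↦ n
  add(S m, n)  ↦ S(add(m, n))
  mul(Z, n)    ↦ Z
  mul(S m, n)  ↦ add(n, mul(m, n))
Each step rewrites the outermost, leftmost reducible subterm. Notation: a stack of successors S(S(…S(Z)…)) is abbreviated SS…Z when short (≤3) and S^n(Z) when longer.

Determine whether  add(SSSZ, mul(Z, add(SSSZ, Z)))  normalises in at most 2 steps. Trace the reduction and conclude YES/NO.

  start: add(SSSZ, mul(Z, add(SSSZ, Z)))
  step 1: S(add(SSZ, mul(Z, add(SSSZ, Z))))
  step 2: S(S(add(SZ, mul(Z, add(SSSZ, Z)))))

Answer: NO — after 2 steps the term is S(S(add(SZ, mul(Z, add(SSSZ, Z))))), not yet normal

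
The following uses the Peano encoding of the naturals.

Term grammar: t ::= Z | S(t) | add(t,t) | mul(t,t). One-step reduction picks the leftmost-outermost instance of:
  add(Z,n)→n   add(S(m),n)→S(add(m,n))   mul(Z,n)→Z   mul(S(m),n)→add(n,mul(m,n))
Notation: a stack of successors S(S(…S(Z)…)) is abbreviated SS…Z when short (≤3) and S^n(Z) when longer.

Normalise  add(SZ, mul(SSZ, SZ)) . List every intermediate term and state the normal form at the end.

Answer: normal form = SSSZ  (in 9 steps)

Reduction:
  start: add(SZ, mul(SSZ, SZ))
  [1] S(add(Z, mul(SSZ, SZ)))
  [2] S(mul(SSZ, SZ))
  [3] S(add(SZ, mul(SZ, SZ)))
  [4] S(S(add(Z, mul(SZ, SZ))))
  [5] S(S(mul(SZ, SZ)))
  [6] S(S(add(SZ, mul(Z, SZ))))
  [7] S(S(S(add(Z, mul(Z, SZ)))))
  [8] S(S(S(mul(Z, SZ))))
  [9] SSSZ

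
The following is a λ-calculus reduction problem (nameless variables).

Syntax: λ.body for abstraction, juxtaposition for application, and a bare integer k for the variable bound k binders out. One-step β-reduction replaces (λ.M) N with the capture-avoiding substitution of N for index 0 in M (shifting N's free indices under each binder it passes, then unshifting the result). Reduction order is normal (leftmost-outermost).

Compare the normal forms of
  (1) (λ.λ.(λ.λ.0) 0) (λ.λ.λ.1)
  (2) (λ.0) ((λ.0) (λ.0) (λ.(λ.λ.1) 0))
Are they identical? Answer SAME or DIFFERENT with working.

Term A:
  start: (λ.λ.(λ.λ.0) 0) (λ.λ.λ.1)
  →1  λ.(λ.λ.0) 0
  →2  λ.λ.0

Term B:
  start: (λ.0) ((λ.0) (λ.0) (λ.(λ.λ.1) 0))
  →1  (λ.0) (λ.0) (λ.(λ.λ.1) 0)
  →2  (λ.0) (λ.(λ.λ.1) 0)
  →3  λ.(λ.λ.1) 0
  →4  λ.λ.1

Answer: DIFFERENT — A ⇓ λ.λ.0, B ⇓ λ.λ.1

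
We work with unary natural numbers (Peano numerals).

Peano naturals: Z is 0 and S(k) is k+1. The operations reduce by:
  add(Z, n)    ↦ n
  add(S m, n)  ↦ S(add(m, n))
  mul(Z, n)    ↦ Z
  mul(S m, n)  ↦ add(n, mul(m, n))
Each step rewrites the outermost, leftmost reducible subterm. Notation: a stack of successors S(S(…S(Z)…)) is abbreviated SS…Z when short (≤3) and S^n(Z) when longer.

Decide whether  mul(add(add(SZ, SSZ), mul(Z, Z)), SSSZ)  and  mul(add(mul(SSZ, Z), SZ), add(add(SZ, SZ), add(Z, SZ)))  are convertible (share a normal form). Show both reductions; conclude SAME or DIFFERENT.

Term A:
  start: mul(add(add(SZ, SSZ), mul(Z, Z)), SSSZ)
  [1] mul(add(S(add(Z, SSZ)), mul(Z, Z)), SSSZ)
  [2] mul(S(add(add(Z, SSZ), mul(Z, Z))), SSSZ)
  [3] add(SSSZ, mul(add(add(Z, SSZ), mul(Z, Z)), SSSZ))
  [4] S(add(SSZ, mul(add(add(Z, SSZ), mul(Z, Z)), SSSZ)))
  [5] S(S(add(SZ, mul(add(add(Z, SSZ), mul(Z, Z)), SSSZ))))
  [6] S(S(S(add(Z, mul(add(add(Z, SSZ), mul(Z, Z)), SSSZ)))))
  [7] S(S(S(mul(add(add(Z, SSZ), mul(Z, Z)), SSSZ))))
  [8] S(S(S(mul(add(SSZ, mul(Z, Z)), SSSZ))))
  [9] S(S(S(mul(S(add(SZ, mul(Z, Z))), SSSZ))))
  [10] S(S(S(add(SSSZ, mul(add(SZ, mul(Z, Z)), SSSZ)))))
  [11] S(S(S(S(add(SSZ, mul(add(SZ, mul(Z, Z)), SSSZ))))))
  [12] S(S(S(S(S(add(SZ, mul(add(SZ, mul(Z, Z)), SSSZ)))))))
  [13] S(S(S(S(S(S(add(Z, mul(add(SZ, mul(Z, Z)), SSSZ))))))))
  [14] S(S(S(S(S(S(mul(add(SZ, mul(Z, Z)), SSSZ)))))))
  [15] S(S(S(S(S(S(mul(S(add(Z, mul(Z, Z))), SSSZ)))))))
  [16] S(S(S(S(S(S(add(SSSZ, mul(add(Z, mul(Z, Z)), SSSZ))))))))
  [17] S(S(S(S(S(S(S(add(SSZ, mul(add(Z, mul(Z, Z)), SSSZ)))))))))
  [18] S(S(S(S(S(S(S(S(add(SZ, mul(add(Z, mul(Z, Z)), SSSZ))))))))))
  [19] S(S(S(S(S(S(S(S(S(add(Z, mul(add(Z, mul(Z, Z)), SSSZ)))))))))))
  [20] S(S(S(S(S(S(S(S(S(mul(add(Z, mul(Z, Z)), SSSZ))))))))))
  [21] S(S(S(S(S(S(S(S(S(mul(mul(Z, Z), SSSZ))))))))))
  [22] S(S(S(S(S(S(S(S(S(mul(Z, SSSZ))))))))))
  [23] S^9(Z)

Term B:
  start: mul(add(mul(SSZ, Z), SZ), add(add(SZ, SZ), add(Z, SZ)))
  [1] mul(add(add(Z, mul(SZ, Z)), SZ), add(add(SZ, SZ), add(Z, SZ)))
  [2] mul(add(mul(SZ, Z), SZ), add(add(SZ, SZ), add(Z, SZ)))
  [3] mul(add(add(Z, mul(Z, Z)), SZ), add(add(SZ, SZ), add(Z, SZ)))
  [4] mul(add(mul(Z, Z), SZ), add(add(SZ, SZ), add(Z, SZ)))
  [5] mul(add(Z, SZ), add(add(SZ, SZ), add(Z, SZ)))
  [6] mul(SZ, add(add(SZ, SZ), add(Z, SZ)))
  [7] add(add(add(SZ, SZ), add(Z, SZ)), mul(Z, add(add(SZ, SZ), add(Z, SZ))))
  [8] add(add(S(add(Z, SZ)), add(Z, SZ)), mul(Z, add(add(SZ, SZ), add(Z, SZ))))
  [9] add(S(add(add(Z, SZ), add(Z, SZ))), mul(Z, add(add(SZ, SZ), add(Z, SZ))))
  [10] S(add(add(add(Z, SZ), add(Z, SZ)), mul(Z, add(add(SZ, SZ), add(Z, SZ)))))
  [11] S(add(add(SZ, add(Z, SZ)), mul(Z, add(add(SZ, SZ), add(Z, SZ)))))
  [12] S(add(S(add(Z, add(Z, SZ))), mul(Z, add(add(SZ, SZ), add(Z, SZ)))))
  [13] S(S(add(add(Z, add(Z, SZ)), mul(Z, add(add(SZ, SZ), add(Z, SZ))))))
  [14] S(S(add(add(Z, SZ), mul(Z, add(add(SZ, SZ), add(Z, SZ))))))
  [15] S(S(add(SZ, mul(Z, add(add(SZ, SZ), add(Z, SZ))))))
  [16] S(S(S(add(Z, mul(Z, add(add(SZ, SZ), add(Z, SZ)))))))
  [17] S(S(S(mul(Z, add(add(SZ, SZ), add(Z, SZ))))))
  [18] SSSZ

Answer: DIFFERENT — A ⇓ S^9(Z), B ⇓ SSSZ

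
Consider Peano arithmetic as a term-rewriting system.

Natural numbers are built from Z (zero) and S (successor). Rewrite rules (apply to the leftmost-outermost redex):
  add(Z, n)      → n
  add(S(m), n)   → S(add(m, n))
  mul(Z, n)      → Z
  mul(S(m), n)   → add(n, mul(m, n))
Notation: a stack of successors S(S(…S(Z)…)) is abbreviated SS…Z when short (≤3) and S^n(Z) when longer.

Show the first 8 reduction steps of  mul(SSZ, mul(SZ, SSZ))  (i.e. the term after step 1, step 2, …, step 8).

Answer: after 8 steps: S(S(add(Z, mul(SZ, mul(SZ, SSZ)))))

Reduction:
  start: mul(SSZ, mul(SZ, SSZ))
  [1] add(mul(SZ, SSZ), mul(SZ, mul(SZ, SSZ)))
  [2] add(add(SSZ, mul(Z, SSZ)), mul(SZ, mul(SZ, SSZ)))
  [3] add(S(add(SZ, mul(Z, SSZ))), mul(SZ, mul(SZ, SSZ)))
  [4] S(add(add(SZ, mul(Z, SSZ)), mul(SZ, mul(SZ, SSZ))))
  [5] S(add(S(add(Z, mul(Z, SSZ))), mul(SZ, mul(SZ, SSZ))))
  [6] S(S(add(add(Z, mul(Z, SSZ)), mul(SZ, mul(SZ, SSZ)))))
  [7] S(S(add(mul(Z, SSZ), mul(SZ, mul(SZ, SSZ)))))
  [8] S(S(add(Z, mul(SZ, mul(SZ, SSZ)))))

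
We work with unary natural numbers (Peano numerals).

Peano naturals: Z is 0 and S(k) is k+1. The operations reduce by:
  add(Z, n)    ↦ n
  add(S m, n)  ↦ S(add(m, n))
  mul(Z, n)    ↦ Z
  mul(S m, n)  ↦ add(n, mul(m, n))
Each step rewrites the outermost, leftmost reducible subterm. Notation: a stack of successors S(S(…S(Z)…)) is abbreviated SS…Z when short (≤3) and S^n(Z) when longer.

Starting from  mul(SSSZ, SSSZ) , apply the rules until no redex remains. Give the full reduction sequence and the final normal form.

  start: mul(SSSZ, SSSZ)
  →1  add(SSSZ, mul(SSZ, SSSZ))
  →2  S(add(SSZ, mul(SSZ, SSSZ)))
  →3  S(S(add(SZ, mul(SSZ, SSSZ))))
  →4  S(S(S(add(Z, mul(SSZ, SSSZ)))))
  →5  S(S(S(mul(SSZ, SSSZ))))
  →6  S(S(S(add(SSSZ, mul(SZ, SSSZ)))))
  →7  S(S(S(S(add(SSZ, mul(SZ, SSSZ))))))
  →8  S(S(S(S(S(add(SZ, mul(SZ, SSSZ)))))))
  →9  S(S(S(S(S(S(add(Z, mul(SZ, SSSZ))))))))
  →10  S(S(S(S(S(S(mul(SZ, SSSZ)))))))
  →11  S(S(S(S(S(S(add(SSSZ, mul(Z, SSSZ))))))))
  →12  S(S(S(S(S(S(S(add(SSZ, mul(Z, SSSZ)))))))))
  →13  S(S(S(S(S(S(S(S(add(SZ, mul(Z, SSSZ))))))))))
  →14  S(S(S(S(S(S(S(S(S(add(Z, mul(Z, SSSZ)))))))))))
  →15  S(S(S(S(S(S(S(S(S(mul(Z, SSSZ))))))))))
  →16  S^9(Z)

Answer: normal form = S^9(Z)  (in 16 steps)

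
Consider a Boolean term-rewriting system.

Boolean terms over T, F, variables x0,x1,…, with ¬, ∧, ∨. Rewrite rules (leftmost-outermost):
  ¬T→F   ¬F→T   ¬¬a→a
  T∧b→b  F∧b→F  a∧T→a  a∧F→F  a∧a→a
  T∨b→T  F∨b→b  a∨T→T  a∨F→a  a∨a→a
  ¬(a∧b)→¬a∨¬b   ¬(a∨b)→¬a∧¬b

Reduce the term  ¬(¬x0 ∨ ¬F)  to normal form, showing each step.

Answer: normal form = F  (in 4 steps)

Derivation:
  start: ¬(¬x0 ∨ ¬F)
  step 1: ¬¬x0 ∧ ¬¬F
  step 2: x0 ∧ ¬¬F
  step 3: x0 ∧ F
  step 4: F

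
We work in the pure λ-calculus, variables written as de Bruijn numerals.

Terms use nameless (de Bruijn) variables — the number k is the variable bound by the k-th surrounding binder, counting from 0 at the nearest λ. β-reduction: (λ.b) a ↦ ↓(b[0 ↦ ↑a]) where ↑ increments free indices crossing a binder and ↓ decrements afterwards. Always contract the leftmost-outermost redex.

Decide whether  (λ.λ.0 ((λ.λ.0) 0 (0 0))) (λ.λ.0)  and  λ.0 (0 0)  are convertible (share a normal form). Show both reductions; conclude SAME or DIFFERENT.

Term A:
  start: (λ.λ.0 ((λ.λ.0) 0 (0 0))) (λ.λ.0)
  step 1: λ.0 ((λ.λ.0) 0 (0 0))
  step 2: λ.0 ((λ.0) (0 0))
  step 3: λ.0 (0 0)

Term B:
  start: λ.0 (0 0)

Answer: SAME — A ⇓ λ.0 (0 0), B ⇓ λ.0 (0 0)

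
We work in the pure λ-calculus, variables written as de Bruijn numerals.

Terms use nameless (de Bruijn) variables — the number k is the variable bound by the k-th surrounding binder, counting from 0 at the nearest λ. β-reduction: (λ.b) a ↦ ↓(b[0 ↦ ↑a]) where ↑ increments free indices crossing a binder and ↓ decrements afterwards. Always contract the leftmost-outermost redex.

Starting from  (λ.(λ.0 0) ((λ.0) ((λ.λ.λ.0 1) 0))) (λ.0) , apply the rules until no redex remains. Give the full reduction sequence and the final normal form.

Answer: normal form = λ.0 (λ.λ.0 1)  (in 7 steps)

Working:
  start: (λ.(λ.0 0) ((λ.0) ((λ.λ.λ.0 1) 0))) (λ.0)
  →1  (λ.0 0) ((λ.0) ((λ.λ.λ.0 1) (λ.0)))
  →2  (λ.0) ((λ.λ.λ.0 1) (λ.0)) ((λ.0) ((λ.λ.λ.0 1) (λ.0)))
  →3  (λ.λ.λ.0 1) (λ.0) ((λ.0) ((λ.λ.λ.0 1) (λ.0)))
  →4  (λ.λ.0 1) ((λ.0) ((λ.λ.λ.0 1) (λ.0)))
  →5  λ.0 ((λ.0) ((λ.λ.λ.0 1) (λ.0)))
  →6  λ.0 ((λ.λ.λ.0 1) (λ.0))
  →7  λ.0 (λ.λ.0 1)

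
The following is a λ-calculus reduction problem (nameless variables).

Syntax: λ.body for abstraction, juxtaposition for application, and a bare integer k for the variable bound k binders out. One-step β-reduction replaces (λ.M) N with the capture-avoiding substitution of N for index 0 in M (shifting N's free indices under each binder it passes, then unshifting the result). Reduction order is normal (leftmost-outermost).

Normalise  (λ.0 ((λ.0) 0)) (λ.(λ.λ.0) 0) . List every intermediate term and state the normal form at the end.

  start: (λ.0 ((λ.0) 0)) (λ.(λ.λ.0) 0)
  step 1: (λ.(λ.λ.0) 0) ((λ.0) (λ.(λ.λ.0) 0))
  step 2: (λ.λ.0) ((λ.0) (λ.(λ.λ.0) 0))
  step 3: λ.0

Answer: normal form = λ.0  (in 3 steps)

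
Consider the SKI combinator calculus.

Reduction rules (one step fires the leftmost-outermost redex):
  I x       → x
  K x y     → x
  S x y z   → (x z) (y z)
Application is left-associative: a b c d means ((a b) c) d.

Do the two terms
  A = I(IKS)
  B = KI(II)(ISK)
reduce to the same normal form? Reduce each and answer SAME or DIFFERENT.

Term A:
  start: I(IKS)
  →1  IKS
  →2  KS

Term B:
  start: KI(II)(ISK)
  →1  I(ISK)
  →2  ISK
  →3  SK

Answer: DIFFERENT — A ⇓ KS, B ⇓ SK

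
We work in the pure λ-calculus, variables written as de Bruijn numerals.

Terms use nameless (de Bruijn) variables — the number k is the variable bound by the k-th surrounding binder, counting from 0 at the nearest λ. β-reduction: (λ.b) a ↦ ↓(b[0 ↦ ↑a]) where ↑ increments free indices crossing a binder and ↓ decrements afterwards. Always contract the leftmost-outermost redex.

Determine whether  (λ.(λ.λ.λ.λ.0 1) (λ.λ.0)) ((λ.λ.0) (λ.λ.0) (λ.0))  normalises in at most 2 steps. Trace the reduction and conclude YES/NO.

  start: (λ.(λ.λ.λ.λ.0 1) (λ.λ.0)) ((λ.λ.0) (λ.λ.0) (λ.0))
  step 1: (λ.λ.λ.λ.0 1) (λ.λ.0)
  step 2: λ.λ.λ.0 1

Answer: YES — reaches normal form λ.λ.λ.0 1 in 2 ≤ 2 steps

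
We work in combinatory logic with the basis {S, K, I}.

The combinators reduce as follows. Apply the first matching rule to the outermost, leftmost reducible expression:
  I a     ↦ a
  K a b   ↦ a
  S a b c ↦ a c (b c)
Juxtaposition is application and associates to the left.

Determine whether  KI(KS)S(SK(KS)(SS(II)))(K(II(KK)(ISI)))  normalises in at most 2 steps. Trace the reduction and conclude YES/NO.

  start: KI(KS)S(SK(KS)(SS(II)))(K(II(KK)(ISI)))
  step 1: IS(SK(KS)(SS(II)))(K(II(KK)(ISI)))
  step 2: S(SK(KS)(SS(II)))(K(II(KK)(ISI)))

Answer: NO — after 2 steps the term is S(SK(KS)(SS(II)))(K(II(KK)(ISI))), not yet normal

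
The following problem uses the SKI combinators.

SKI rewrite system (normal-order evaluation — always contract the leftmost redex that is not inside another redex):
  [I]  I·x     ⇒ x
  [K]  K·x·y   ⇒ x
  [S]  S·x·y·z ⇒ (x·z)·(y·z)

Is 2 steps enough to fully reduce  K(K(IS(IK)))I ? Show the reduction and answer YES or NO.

Answer: NO — after 2 steps the term is K(S(IK)), not yet normal

Derivation:
  start: K(K(IS(IK)))I
  →1  K(IS(IK))
  →2  K(S(IK))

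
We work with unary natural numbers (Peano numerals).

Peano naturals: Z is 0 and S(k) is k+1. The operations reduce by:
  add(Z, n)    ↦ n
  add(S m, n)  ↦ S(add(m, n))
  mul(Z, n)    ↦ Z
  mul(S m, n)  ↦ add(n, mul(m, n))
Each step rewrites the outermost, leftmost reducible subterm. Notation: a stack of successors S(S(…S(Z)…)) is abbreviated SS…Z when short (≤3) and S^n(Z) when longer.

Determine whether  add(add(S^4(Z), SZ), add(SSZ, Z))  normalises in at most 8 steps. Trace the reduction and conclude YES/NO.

  start: add(add(S^4(Z), SZ), add(SSZ, Z))
  →1  add(S(add(SSSZ, SZ)), add(SSZ, Z))
  →2  S(add(add(SSSZ, SZ), add(SSZ, Z)))
  →3  S(add(S(add(SSZ, SZ)), add(SSZ, Z)))
  →4  S(S(add(add(SSZ, SZ), add(SSZ, Z))))
  →5  S(S(add(S(add(SZ, SZ)), add(SSZ, Z))))
  →6  S(S(S(add(add(SZ, SZ), add(SSZ, Z)))))
  →7  S(S(S(add(S(add(Z, SZ)), add(SSZ, Z)))))
  →8  S(S(S(S(add(add(Z, SZ), add(SSZ, Z))))))

Answer: NO — after 8 steps the term is S(S(S(S(add(add(Z, SZ), add(SSZ, Z)))))), not yet normal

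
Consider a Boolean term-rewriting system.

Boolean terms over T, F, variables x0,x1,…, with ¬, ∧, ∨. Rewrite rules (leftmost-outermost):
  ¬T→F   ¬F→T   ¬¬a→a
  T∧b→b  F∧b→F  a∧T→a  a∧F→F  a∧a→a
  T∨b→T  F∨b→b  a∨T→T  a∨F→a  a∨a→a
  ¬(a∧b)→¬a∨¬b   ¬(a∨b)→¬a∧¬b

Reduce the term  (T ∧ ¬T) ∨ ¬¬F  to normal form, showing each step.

  start: (T ∧ ¬T) ∨ ¬¬F
  [1] ¬T ∨ ¬¬F
  [2] F ∨ ¬¬F
  [3] ¬¬F
  [4] F

Answer: normal form = F  (in 4 steps)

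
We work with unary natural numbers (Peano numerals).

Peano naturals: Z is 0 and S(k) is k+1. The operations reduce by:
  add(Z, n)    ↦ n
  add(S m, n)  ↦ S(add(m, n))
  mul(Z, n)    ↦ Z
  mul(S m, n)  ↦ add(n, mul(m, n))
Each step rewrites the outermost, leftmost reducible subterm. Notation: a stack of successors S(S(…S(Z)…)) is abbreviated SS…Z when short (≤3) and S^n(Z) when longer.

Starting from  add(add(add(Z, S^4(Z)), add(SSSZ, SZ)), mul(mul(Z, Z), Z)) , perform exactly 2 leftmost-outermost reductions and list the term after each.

  start: add(add(add(Z, S^4(Z)), add(SSSZ, SZ)), mul(mul(Z, Z), Z))
  →1  add(add(S^4(Z), add(SSSZ, SZ)), mul(mul(Z, Z), Z))
  →2  add(S(add(SSSZ, add(SSSZ, SZ))), mul(mul(Z, Z), Z))

Answer: after 2 steps: add(S(add(SSSZ, add(SSSZ, SZ))), mul(mul(Z, Z), Z))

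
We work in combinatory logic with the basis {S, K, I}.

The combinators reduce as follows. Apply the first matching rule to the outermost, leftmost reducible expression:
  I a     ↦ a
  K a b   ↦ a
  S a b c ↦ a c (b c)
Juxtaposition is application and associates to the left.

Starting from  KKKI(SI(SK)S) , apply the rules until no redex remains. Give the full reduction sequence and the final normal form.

Answer: normal form = I  (in 2 steps)

Reduction:
  start: KKKI(SI(SK)S)
  [1] KI(SI(SK)S)
  [2] I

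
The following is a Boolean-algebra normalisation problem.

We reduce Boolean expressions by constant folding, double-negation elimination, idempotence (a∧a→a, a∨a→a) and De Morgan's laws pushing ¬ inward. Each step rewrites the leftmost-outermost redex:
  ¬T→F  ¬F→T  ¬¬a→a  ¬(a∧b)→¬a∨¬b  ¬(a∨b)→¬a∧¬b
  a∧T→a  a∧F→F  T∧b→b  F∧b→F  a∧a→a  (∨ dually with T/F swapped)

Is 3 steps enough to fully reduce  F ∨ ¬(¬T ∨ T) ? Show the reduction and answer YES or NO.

Answer: NO — after 3 steps the term is T ∧ ¬T, not yet normal

Derivation:
  start: F ∨ ¬(¬T ∨ T)
  →1  ¬(¬T ∨ T)
  →2  ¬¬T ∧ ¬T
  →3  T ∧ ¬T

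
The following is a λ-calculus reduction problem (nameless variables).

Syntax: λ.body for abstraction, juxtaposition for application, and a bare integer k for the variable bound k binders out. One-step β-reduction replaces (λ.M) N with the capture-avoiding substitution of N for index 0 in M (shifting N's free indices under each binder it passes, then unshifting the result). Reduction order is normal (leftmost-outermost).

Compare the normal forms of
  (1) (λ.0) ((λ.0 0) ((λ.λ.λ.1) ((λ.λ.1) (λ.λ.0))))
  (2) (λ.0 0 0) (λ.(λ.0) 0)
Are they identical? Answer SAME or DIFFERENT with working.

Answer: DIFFERENT — A ⇓ λ.λ.λ.1, B ⇓ λ.0

Derivation:
Term A:
  start: (λ.0) ((λ.0 0) ((λ.λ.λ.1) ((λ.λ.1) (λ.λ.0))))
  →1  (λ.0 0) ((λ.λ.λ.1) ((λ.λ.1) (λ.λ.0)))
  →2  (λ.λ.λ.1) ((λ.λ.1) (λ.λ.0)) ((λ.λ.λ.1) ((λ.λ.1) (λ.λ.0)))
  →3  (λ.λ.1) ((λ.λ.λ.1) ((λ.λ.1) (λ.λ.0)))
  →4  λ.(λ.λ.λ.1) ((λ.λ.1) (λ.λ.0))
  →5  λ.λ.λ.1

Term B:
  start: (λ.0 0 0) (λ.(λ.0) 0)
  →1  (λ.(λ.0) 0) (λ.(λ.0) 0) (λ.(λ.0) 0)
  →2  (λ.0) (λ.(λ.0) 0) (λ.(λ.0) 0)
  →3  (λ.(λ.0) 0) (λ.(λ.0) 0)
  →4  (λ.0) (λ.(λ.0) 0)
  →5  λ.(λ.0) 0
  →6  λ.0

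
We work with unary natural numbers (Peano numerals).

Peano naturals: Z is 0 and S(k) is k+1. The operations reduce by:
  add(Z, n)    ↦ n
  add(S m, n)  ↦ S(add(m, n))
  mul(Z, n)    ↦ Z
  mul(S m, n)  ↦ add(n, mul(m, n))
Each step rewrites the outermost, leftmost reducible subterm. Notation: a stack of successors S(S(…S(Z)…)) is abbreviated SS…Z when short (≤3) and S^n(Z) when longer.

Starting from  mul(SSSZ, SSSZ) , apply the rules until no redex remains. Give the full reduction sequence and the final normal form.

Answer: normal form = S^9(Z)  (in 16 steps)

Reduction:
  start: mul(SSSZ, SSSZ)
  [1] add(SSSZ, mul(SSZ, SSSZ))
  [2] S(add(SSZ, mul(SSZ, SSSZ)))
  [3] S(S(add(SZ, mul(SSZ, SSSZ))))
  [4] S(S(S(add(Z, mul(SSZ, SSSZ)))))
  [5] S(S(S(mul(SSZ, SSSZ))))
  [6] S(S(S(add(SSSZ, mul(SZ, SSSZ)))))
  [7] S(S(S(S(add(SSZ, mul(SZ, SSSZ))))))
  [8] S(S(S(S(S(add(SZ, mul(SZ, SSSZ)))))))
  [9] S(S(S(S(S(S(add(Z, mul(SZ, SSSZ))))))))
  [10] S(S(S(S(S(S(mul(SZ, SSSZ)))))))
  [11] S(S(S(S(S(S(add(SSSZ, mul(Z, SSSZ))))))))
  [12] S(S(S(S(S(S(S(add(SSZ, mul(Z, SSSZ)))))))))
  [13] S(S(S(S(S(S(S(S(add(SZ, mul(Z, SSSZ))))))))))
  [14] S(S(S(S(S(S(S(S(S(add(Z, mul(Z, SSSZ)))))))))))
  [15] S(S(S(S(S(S(S(S(S(mul(Z, SSSZ))))))))))
  [16] S^9(Z)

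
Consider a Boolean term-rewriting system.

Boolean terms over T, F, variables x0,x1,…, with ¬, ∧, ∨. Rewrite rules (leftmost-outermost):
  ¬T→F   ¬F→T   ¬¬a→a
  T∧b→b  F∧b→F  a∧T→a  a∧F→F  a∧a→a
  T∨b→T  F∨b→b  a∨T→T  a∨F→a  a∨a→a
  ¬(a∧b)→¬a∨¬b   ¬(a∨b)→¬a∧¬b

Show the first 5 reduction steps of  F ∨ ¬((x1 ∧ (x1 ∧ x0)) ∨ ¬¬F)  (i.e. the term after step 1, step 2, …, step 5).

Answer: after 5 steps: (¬x1 ∨ (¬x1 ∨ ¬x0)) ∧ ¬F

Derivation:
  start: F ∨ ¬((x1 ∧ (x1 ∧ x0)) ∨ ¬¬F)
  step 1: ¬((x1 ∧ (x1 ∧ x0)) ∨ ¬¬F)
  step 2: ¬(x1 ∧ (x1 ∧ x0)) ∧ ¬¬¬F
  step 3: (¬x1 ∨ ¬(x1 ∧ x0)) ∧ ¬¬¬F
  step 4: (¬x1 ∨ (¬x1 ∨ ¬x0)) ∧ ¬¬¬F
  step 5: (¬x1 ∨ (¬x1 ∨ ¬x0)) ∧ ¬F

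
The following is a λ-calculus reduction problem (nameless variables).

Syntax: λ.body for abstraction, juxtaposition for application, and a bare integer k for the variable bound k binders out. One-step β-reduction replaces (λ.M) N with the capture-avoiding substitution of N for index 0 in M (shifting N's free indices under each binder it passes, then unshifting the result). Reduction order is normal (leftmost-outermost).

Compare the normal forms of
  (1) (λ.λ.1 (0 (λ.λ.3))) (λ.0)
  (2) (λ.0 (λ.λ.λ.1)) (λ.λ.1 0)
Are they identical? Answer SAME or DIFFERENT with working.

Answer: DIFFERENT — A ⇓ λ.0 (λ.λ.λ.0), B ⇓ λ.λ.λ.1

Reduction:
Term A:
  start: (λ.λ.1 (0 (λ.λ.3))) (λ.0)
  [1] λ.(λ.0) (0 (λ.λ.λ.0))
  [2] λ.0 (λ.λ.λ.0)

Term B:
  start: (λ.0 (λ.λ.λ.1)) (λ.λ.1 0)
  [1] (λ.λ.1 0) (λ.λ.λ.1)
  [2] λ.(λ.λ.λ.1) 0
  [3] λ.λ.λ.1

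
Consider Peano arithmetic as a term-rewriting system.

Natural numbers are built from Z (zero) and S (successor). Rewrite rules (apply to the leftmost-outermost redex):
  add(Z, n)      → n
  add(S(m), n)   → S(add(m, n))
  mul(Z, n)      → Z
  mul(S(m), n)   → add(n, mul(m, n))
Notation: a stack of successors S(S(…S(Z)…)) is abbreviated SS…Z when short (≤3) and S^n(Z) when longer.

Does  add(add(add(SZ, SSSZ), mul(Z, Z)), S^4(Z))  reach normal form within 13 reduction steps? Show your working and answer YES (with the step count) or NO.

  start: add(add(add(SZ, SSSZ), mul(Z, Z)), S^4(Z))
  →1  add(add(S(add(Z, SSSZ)), mul(Z, Z)), S^4(Z))
  →2  add(S(add(add(Z, SSSZ), mul(Z, Z))), S^4(Z))
  →3  S(add(add(add(Z, SSSZ), mul(Z, Z)), S^4(Z)))
  →4  S(add(add(SSSZ, mul(Z, Z)), S^4(Z)))
  →5  S(add(S(add(SSZ, mul(Z, Z))), S^4(Z)))
  →6  S(S(add(add(SSZ, mul(Z, Z)), S^4(Z))))
  →7  S(S(add(S(add(SZ, mul(Z, Z))), S^4(Z))))
  →8  S(S(S(add(add(SZ, mul(Z, Z)), S^4(Z)))))
  →9  S(S(S(add(S(add(Z, mul(Z, Z))), S^4(Z)))))
  →10  S(S(S(S(add(add(Z, mul(Z, Z)), S^4(Z))))))
  →11  S(S(S(S(add(mul(Z, Z), S^4(Z))))))
  →12  S(S(S(S(add(Z, S^4(Z))))))
  →13  S^8(Z)

Answer: YES — reaches normal form S^8(Z) in 13 ≤ 13 steps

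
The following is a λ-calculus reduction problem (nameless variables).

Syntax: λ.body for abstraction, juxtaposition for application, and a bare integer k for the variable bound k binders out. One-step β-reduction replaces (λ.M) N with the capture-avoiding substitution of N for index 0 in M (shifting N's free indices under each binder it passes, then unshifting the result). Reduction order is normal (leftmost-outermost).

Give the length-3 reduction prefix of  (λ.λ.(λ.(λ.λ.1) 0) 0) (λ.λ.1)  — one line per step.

  start: (λ.λ.(λ.(λ.λ.1) 0) 0) (λ.λ.1)
  →1  λ.(λ.(λ.λ.1) 0) 0
  →2  λ.(λ.λ.1) 0
  →3  λ.λ.1

Answer: after 3 steps: λ.λ.1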